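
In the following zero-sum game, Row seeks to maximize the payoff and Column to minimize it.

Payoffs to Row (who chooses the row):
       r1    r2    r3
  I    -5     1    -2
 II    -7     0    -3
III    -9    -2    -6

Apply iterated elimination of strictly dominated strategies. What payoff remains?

-5

Column r2 is strictly dominated by r1 for Column (-5<1, -7<0, -9<-2); eliminate r2.
Column r3 is strictly dominated by r1 for Column (-5<-2, -7<-3, -9<-6); eliminate r3.
Row III is strictly dominated by row I (-5>-9); eliminate III.
Row II is strictly dominated by row I (-5>-7); eliminate II.
Only (I, r1) remains, with payoff -5.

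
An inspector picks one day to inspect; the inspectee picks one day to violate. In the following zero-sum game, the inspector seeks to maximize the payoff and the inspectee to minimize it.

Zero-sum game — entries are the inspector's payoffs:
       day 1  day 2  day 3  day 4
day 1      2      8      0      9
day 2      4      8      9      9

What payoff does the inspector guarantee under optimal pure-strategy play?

Row minima: 0, 4 → the inspector's maximin is 4.
Column maxima: 4, 8, 9, 9 → the inspectee's minimax is 4.
They coincide at (day 2, day 1), so the value is 4.

4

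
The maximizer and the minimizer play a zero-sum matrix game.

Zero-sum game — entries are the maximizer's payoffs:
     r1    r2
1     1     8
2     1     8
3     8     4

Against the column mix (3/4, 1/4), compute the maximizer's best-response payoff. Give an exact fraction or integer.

7

1: (1)·(3/4) + (8)·(1/4) = 11/4.
2: (1)·(3/4) + (8)·(1/4) = 11/4.
3: (8)·(3/4) + (4)·(1/4) = 7.
The best pure response is 3 with expected payoff 7.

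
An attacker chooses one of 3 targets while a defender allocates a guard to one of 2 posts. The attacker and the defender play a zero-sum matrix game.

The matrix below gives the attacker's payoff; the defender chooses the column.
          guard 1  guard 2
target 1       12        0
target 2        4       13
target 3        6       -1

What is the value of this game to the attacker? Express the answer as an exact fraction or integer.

Row target 3 is strictly dominated by row target 1, so the attacker never plays it.
The remaining 2×2 game on (target 1, target 2) × (guard 1, guard 2) has no saddle point. Let the attacker play target 1 with probability p; indifference gives 12p + 4(1−p) = 13(1−p), so p = 3/7.
Similarly the defender's optimal q on guard 1 is 13/21, and the value is 12·(13/21) + (0)·(8/21) = 52/7.

52/7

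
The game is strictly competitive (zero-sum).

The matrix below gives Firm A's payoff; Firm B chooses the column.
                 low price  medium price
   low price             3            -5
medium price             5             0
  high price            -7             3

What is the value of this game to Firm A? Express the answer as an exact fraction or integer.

1

Row low price is strictly dominated by row medium price, so Firm A never plays it.
The remaining 2×2 game on (medium price, high price) × (low price, medium price) has no saddle point. Let Firm A play medium price with probability p; indifference gives 5p − 7(1−p) = 3(1−p), so p = 2/3.
Similarly Firm B's optimal q on low price is 1/5, and the value is 5·(1/5) + (0)·(4/5) = 1.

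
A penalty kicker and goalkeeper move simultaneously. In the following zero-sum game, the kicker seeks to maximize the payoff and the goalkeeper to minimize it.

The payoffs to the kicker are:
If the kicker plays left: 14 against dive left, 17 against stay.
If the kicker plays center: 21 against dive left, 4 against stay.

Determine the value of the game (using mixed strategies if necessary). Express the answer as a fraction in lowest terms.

301/20

Row minima are 14 and 4, so the kicker's maximin is 14; column maxima are 21 and 17, so the goalkeeper's minimax is 17. These differ, so the equilibrium is in mixed strategies.
Let the kicker play left with probability p. The goalkeeper is indifferent when 14p + 21(1−p) = 17p + 4(1−p), giving p = 17/20.
Let the goalkeeper play dive left with probability q. The kicker is indifferent when 14q + 17(1−q) = 21q + 4(1−q), giving q = 13/20.
The value is 14·(13/20) + (17)·(7/20) = 301/20.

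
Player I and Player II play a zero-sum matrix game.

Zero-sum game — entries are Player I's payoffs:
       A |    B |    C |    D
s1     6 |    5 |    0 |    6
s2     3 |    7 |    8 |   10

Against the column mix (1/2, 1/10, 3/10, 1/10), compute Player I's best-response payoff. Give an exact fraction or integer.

s1: (6)·(1/2) + (5)·(1/10) + (0)·(3/10) + (6)·(1/10) = 41/10.
s2: (3)·(1/2) + (7)·(1/10) + (8)·(3/10) + (10)·(1/10) = 28/5.
The best pure response is s2 with expected payoff 28/5.

28/5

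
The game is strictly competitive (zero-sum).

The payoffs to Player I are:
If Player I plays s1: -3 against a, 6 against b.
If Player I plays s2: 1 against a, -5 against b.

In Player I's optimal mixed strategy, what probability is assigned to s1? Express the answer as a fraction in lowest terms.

2/5

Row minima are -3 and -5, so Player I's maximin is -3; column maxima are 1 and 6, so Player II's minimax is 1. These differ, so the equilibrium is in mixed strategies.
Let Player I play s1 with probability p. Player II is indifferent when −3p + (1−p) = 6p − 5(1−p), giving p = 2/5.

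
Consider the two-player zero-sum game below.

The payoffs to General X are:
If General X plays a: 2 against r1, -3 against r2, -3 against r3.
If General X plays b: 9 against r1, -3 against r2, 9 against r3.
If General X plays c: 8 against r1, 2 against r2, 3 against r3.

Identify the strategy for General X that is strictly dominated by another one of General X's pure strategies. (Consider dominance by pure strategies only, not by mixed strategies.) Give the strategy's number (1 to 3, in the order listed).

1

Compare a with c: 8 > 2, 2 > -3, 3 > -3.
So c strictly dominates a for General X; a is strictly dominated.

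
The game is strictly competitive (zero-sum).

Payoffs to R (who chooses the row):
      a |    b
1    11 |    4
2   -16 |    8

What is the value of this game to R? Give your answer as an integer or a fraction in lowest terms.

152/31

Row minima are 4 and -16, so R's maximin is 4; column maxima are 11 and 8, so C's minimax is 8. These differ, so the equilibrium is in mixed strategies.
Let R play 1 with probability p. C is indifferent when 11p − 16(1−p) = 4p + 8(1−p), giving p = 24/31.
Let C play a with probability q. R is indifferent when 11q + 4(1−q) = −16q + 8(1−q), giving q = 4/31.
The value is 11·(4/31) + (4)·(27/31) = 152/31.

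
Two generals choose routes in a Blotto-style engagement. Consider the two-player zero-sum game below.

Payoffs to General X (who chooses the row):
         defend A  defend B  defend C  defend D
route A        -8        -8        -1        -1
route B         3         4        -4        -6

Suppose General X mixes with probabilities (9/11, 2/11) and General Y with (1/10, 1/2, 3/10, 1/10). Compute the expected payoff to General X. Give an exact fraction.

Against (1/10, 1/2, 3/10, 1/10), each row's expected payoff is route A: -26/5; route B: 1/2.
Taking the (9/11, 2/11)-weighted average: (9/11)·(-26/5) + (2/11)·(1/2) = -229/55.

-229/55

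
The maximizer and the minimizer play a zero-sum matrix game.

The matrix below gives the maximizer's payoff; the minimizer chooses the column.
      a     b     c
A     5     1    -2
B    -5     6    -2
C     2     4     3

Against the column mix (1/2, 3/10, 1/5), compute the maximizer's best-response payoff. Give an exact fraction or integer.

14/5

A: (5)·(1/2) + (1)·(3/10) + (-2)·(1/5) = 12/5.
B: (-5)·(1/2) + (6)·(3/10) + (-2)·(1/5) = -11/10.
C: (2)·(1/2) + (4)·(3/10) + (3)·(1/5) = 14/5.
The best pure response is C with expected payoff 14/5.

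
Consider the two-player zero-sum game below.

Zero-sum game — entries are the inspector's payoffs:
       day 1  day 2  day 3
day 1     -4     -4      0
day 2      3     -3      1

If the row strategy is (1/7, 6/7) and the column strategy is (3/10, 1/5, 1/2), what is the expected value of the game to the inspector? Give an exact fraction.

2/5

Against (3/10, 1/5, 1/2), each row's expected payoff is day 1: -2; day 2: 4/5.
Taking the (1/7, 6/7)-weighted average: (1/7)·(-2) + (6/7)·(4/5) = 2/5.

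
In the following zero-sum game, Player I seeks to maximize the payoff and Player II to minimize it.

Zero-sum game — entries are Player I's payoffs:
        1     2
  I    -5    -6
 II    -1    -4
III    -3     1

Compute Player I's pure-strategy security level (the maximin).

The worst-case payoff for each row is I: -6, II: -4, III: -3.
The best of these is -3.

-3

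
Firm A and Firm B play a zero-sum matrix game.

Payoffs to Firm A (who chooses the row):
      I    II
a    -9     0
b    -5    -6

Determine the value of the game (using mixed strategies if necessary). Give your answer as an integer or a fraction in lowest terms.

Row minima are -9 and -6, so Firm A's maximin is -6; column maxima are -5 and 0, so Firm B's minimax is -5. These differ, so the equilibrium is in mixed strategies.
Let Firm A play a with probability p. Firm B is indifferent when −9p − 5(1−p) = −6(1−p), giving p = 1/10.
Let Firm B play I with probability q. Firm A is indifferent when −9q = −5q − 6(1−q), giving q = 3/5.
The value is -9·(3/5) + (0)·(2/5) = -27/5.

-27/5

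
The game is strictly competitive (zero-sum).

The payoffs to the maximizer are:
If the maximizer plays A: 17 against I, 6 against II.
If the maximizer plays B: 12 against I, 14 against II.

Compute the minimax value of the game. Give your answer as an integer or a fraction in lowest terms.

Row minima are 6 and 12, so the maximizer's maximin is 12; column maxima are 17 and 14, so the minimizer's minimax is 14. These differ, so the equilibrium is in mixed strategies.
Let the maximizer play A with probability p. The minimizer is indifferent when 17p + 12(1−p) = 6p + 14(1−p), giving p = 2/13.
Let the minimizer play I with probability q. The maximizer is indifferent when 17q + 6(1−q) = 12q + 14(1−q), giving q = 8/13.
The value is 17·(8/13) + (6)·(5/13) = 166/13.

166/13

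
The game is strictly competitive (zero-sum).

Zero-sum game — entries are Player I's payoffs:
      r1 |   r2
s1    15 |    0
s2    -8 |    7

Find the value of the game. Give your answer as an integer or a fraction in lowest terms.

7/2

Row minima are 0 and -8, so Player I's maximin is 0; column maxima are 15 and 7, so Player II's minimax is 7. These differ, so the equilibrium is in mixed strategies.
Let Player I play s1 with probability p. Player II is indifferent when 15p − 8(1−p) = 7(1−p), giving p = 1/2.
Let Player II play r1 with probability q. Player I is indifferent when 15q = −8q + 7(1−q), giving q = 7/30.
The value is 15·(7/30) + (0)·(23/30) = 7/2.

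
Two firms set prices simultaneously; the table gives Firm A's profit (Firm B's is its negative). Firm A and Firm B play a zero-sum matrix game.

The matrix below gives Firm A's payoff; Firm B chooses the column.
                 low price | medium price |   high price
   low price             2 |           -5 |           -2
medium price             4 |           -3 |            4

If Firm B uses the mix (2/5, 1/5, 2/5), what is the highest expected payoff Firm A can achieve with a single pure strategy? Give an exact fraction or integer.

low price: (2)·(2/5) + (-5)·(1/5) + (-2)·(2/5) = -1.
medium price: (4)·(2/5) + (-3)·(1/5) + (4)·(2/5) = 13/5.
The best pure response is medium price with expected payoff 13/5.

13/5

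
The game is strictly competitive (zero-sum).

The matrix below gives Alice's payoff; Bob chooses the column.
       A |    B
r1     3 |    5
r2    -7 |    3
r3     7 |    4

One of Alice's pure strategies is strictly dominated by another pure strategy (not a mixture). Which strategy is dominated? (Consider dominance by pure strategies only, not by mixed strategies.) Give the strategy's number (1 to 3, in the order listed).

Compare r2 with r1: 3 > -7, 5 > 3.
So r1 strictly dominates r2 for Alice; r2 is strictly dominated.

2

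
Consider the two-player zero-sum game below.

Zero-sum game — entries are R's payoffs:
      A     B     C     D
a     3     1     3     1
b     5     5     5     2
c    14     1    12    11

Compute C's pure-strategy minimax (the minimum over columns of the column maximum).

5

The worst case (largest entry) in each column is A: 14, B: 5, C: 12, D: 11.
The best (smallest) of these is 5.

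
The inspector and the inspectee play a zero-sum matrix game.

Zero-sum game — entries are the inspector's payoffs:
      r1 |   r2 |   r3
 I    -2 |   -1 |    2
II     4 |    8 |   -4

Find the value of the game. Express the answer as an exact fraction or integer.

0

Column r2 is strictly dominated by r1 for the inspectee (it gives the inspector more in every row).
The remaining 2×2 game on (I, II) × (r1, r3) has no saddle point. Let the inspector play I with probability p; indifference gives −2p + 4(1−p) = 2p − 4(1−p), so p = 2/3.
Similarly the inspectee's optimal q on r1 is 1/2, and the value is -2·(1/2) + (2)·(1/2) = 0.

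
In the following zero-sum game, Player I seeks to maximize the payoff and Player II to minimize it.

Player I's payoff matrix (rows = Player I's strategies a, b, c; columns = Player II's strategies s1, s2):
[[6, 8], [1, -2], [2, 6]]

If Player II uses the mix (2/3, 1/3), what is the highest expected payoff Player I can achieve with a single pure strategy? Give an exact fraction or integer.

a: (6)·(2/3) + (8)·(1/3) = 20/3.
b: (1)·(2/3) + (-2)·(1/3) = 0.
c: (2)·(2/3) + (6)·(1/3) = 10/3.
The best pure response is a with expected payoff 20/3.

20/3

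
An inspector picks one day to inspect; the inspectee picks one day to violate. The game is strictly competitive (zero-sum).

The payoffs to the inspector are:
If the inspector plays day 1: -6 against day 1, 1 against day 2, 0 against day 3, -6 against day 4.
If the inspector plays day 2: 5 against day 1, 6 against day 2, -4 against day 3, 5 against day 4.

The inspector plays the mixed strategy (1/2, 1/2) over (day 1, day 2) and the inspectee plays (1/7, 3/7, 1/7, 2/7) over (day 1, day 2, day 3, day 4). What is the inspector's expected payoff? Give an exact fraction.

Against (1/7, 3/7, 1/7, 2/7), each row's expected payoff is day 1: -15/7; day 2: 29/7.
Taking the (1/2, 1/2)-weighted average: (1/2)·(-15/7) + (1/2)·(29/7) = 1.

1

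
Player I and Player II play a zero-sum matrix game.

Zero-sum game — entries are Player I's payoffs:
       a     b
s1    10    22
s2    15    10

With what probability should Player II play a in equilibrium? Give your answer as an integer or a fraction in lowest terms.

12/17

Row minima are 10 and 10, so Player I's maximin is 10; column maxima are 15 and 22, so Player II's minimax is 15. These differ, so the equilibrium is in mixed strategies.
Let Player II play a with probability q. Player I is indifferent when 10q + 22(1−q) = 15q + 10(1−q), giving q = 12/17.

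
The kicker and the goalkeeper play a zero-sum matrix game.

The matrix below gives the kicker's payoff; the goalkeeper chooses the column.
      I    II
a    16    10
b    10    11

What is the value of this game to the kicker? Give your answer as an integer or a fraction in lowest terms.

76/7

Row minima are 10 and 10, so the kicker's maximin is 10; column maxima are 16 and 11, so the goalkeeper's minimax is 11. These differ, so the equilibrium is in mixed strategies.
Let the kicker play a with probability p. The goalkeeper is indifferent when 16p + 10(1−p) = 10p + 11(1−p), giving p = 1/7.
Let the goalkeeper play I with probability q. The kicker is indifferent when 16q + 10(1−q) = 10q + 11(1−q), giving q = 1/7.
The value is 16·(1/7) + (10)·(6/7) = 76/7.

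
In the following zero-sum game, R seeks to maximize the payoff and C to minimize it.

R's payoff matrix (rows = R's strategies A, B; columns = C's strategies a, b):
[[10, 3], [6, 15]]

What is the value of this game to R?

33/4

Row minima are 3 and 6, so R's maximin is 6; column maxima are 10 and 15, so C's minimax is 10. These differ, so the equilibrium is in mixed strategies.
Let R play A with probability p. C is indifferent when 10p + 6(1−p) = 3p + 15(1−p), giving p = 9/16.
Let C play a with probability q. R is indifferent when 10q + 3(1−q) = 6q + 15(1−q), giving q = 3/4.
The value is 10·(3/4) + (3)·(1/4) = 33/4.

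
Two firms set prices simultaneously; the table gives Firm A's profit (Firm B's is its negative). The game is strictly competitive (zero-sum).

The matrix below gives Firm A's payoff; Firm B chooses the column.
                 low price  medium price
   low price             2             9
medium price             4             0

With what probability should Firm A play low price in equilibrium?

4/11

Row minima are 2 and 0, so Firm A's maximin is 2; column maxima are 4 and 9, so Firm B's minimax is 4. These differ, so the equilibrium is in mixed strategies.
Let Firm A play low price with probability p. Firm B is indifferent when 2p + 4(1−p) = 9p, giving p = 4/11.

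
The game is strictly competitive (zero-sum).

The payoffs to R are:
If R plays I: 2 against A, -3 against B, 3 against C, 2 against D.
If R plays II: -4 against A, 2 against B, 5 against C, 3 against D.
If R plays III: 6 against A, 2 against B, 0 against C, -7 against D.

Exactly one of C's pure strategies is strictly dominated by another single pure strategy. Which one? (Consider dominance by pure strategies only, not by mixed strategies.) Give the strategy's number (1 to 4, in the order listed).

C prefers columns that give R less. Compare C with D: 2 < 3, 3 < 5, -7 < 0.
So D strictly dominates C for C; C is strictly dominated.

3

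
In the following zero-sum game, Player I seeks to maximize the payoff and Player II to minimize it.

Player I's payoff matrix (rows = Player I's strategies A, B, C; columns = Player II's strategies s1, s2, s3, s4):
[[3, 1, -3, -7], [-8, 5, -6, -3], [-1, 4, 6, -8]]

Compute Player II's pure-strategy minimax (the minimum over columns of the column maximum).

-3

The worst case (largest entry) in each column is s1: 3, s2: 5, s3: 6, s4: -3.
The best (smallest) of these is -3.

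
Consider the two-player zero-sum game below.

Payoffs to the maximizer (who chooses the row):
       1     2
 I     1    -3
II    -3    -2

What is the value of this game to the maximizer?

Row minima are -3 and -3, so the maximizer's maximin is -3; column maxima are 1 and -2, so the minimizer's minimax is -2. These differ, so the equilibrium is in mixed strategies.
Let the maximizer play I with probability p. The minimizer is indifferent when p − 3(1−p) = −3p − 2(1−p), giving p = 1/5.
Let the minimizer play 1 with probability q. The maximizer is indifferent when q − 3(1−q) = −3q − 2(1−q), giving q = 1/5.
The value is 1·(1/5) + (-3)·(4/5) = -11/5.

-11/5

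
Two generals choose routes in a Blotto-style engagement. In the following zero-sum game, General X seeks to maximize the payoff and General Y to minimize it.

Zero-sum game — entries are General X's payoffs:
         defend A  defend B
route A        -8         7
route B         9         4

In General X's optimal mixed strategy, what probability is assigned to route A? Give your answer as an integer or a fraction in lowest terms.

Row minima are -8 and 4, so General X's maximin is 4; column maxima are 9 and 7, so General Y's minimax is 7. These differ, so the equilibrium is in mixed strategies.
Let General X play route A with probability p. General Y is indifferent when −8p + 9(1−p) = 7p + 4(1−p), giving p = 1/4.

1/4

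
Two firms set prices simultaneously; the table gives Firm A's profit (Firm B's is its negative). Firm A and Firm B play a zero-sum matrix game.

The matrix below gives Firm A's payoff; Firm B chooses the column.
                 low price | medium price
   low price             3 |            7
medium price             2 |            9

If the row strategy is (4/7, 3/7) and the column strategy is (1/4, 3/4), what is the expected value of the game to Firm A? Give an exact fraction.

183/28

Against (1/4, 3/4), each row's expected payoff is low price: 6; medium price: 29/4.
Taking the (4/7, 3/7)-weighted average: (4/7)·(6) + (3/7)·(29/4) = 183/28.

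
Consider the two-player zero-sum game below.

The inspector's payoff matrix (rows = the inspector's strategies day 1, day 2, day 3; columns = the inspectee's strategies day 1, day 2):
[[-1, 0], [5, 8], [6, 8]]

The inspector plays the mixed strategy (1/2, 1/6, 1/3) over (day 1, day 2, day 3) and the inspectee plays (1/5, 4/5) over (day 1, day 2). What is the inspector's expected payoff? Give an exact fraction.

Against (1/5, 4/5), each row's expected payoff is day 1: -1/5; day 2: 37/5; day 3: 38/5.
Taking the (1/2, 1/6, 1/3)-weighted average: (1/2)·(-1/5) + (1/6)·(37/5) + (1/3)·(38/5) = 11/3.

11/3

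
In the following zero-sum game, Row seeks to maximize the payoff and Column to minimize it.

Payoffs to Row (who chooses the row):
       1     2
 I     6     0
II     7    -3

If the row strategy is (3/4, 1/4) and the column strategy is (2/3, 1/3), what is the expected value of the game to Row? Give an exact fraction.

47/12

Against (2/3, 1/3), each row's expected payoff is I: 4; II: 11/3.
Taking the (3/4, 1/4)-weighted average: (3/4)·(4) + (1/4)·(11/3) = 47/12.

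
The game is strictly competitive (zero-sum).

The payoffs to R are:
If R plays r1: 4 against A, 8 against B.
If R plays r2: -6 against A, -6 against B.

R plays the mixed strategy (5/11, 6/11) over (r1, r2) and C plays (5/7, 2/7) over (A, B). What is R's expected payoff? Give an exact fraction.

-72/77

Against (5/7, 2/7), each row's expected payoff is r1: 36/7; r2: -6.
Taking the (5/11, 6/11)-weighted average: (5/11)·(36/7) + (6/11)·(-6) = -72/77.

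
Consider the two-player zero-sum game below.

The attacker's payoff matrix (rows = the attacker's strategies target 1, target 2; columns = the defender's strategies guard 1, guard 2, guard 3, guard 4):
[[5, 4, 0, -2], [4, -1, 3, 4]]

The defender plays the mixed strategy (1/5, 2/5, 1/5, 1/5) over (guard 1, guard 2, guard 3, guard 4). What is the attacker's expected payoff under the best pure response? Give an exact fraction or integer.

11/5

target 1: (5)·(1/5) + (4)·(2/5) + (0)·(1/5) + (-2)·(1/5) = 11/5.
target 2: (4)·(1/5) + (-1)·(2/5) + (3)·(1/5) + (4)·(1/5) = 9/5.
The best pure response is target 1 with expected payoff 11/5.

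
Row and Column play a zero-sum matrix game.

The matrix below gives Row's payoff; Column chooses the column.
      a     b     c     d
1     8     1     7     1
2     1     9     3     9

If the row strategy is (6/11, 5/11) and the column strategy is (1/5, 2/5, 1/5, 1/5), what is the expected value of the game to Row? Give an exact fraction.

263/55

Against (1/5, 2/5, 1/5, 1/5), each row's expected payoff is 1: 18/5; 2: 31/5.
Taking the (6/11, 5/11)-weighted average: (6/11)·(18/5) + (5/11)·(31/5) = 263/55.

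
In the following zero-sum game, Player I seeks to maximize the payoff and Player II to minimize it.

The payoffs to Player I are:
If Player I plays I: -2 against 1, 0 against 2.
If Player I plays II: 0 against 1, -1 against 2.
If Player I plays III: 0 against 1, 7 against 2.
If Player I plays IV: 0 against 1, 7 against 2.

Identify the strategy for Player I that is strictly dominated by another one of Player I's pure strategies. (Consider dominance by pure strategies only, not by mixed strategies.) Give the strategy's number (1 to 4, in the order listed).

Compare I with III: 0 > -2, 7 > 0.
So III strictly dominates I for Player I; I is strictly dominated.

1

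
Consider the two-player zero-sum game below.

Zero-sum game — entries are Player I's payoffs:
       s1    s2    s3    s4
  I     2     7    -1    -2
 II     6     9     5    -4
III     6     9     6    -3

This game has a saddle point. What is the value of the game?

-2

Row minima: -2, -4, -3 → Player I's maximin is -2.
Column maxima: 6, 9, 6, -2 → Player II's minimax is -2.
They coincide at (I, s4), so the value is -2.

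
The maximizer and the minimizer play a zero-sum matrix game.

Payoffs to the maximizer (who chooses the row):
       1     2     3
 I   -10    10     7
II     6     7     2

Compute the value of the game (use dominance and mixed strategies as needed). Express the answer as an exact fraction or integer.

62/21

Column 2 is strictly dominated by 3 for the minimizer (it gives the maximizer more in every row).
The remaining 2×2 game on (I, II) × (1, 3) has no saddle point. Let the maximizer play I with probability p; indifference gives −10p + 6(1−p) = 7p + 2(1−p), so p = 4/21.
Similarly the minimizer's optimal q on 1 is 5/21, and the value is -10·(5/21) + (7)·(16/21) = 62/21.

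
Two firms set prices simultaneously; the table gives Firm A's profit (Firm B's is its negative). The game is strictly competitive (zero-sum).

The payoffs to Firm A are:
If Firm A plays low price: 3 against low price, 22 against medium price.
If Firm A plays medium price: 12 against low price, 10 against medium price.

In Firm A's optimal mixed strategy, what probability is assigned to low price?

Row minima are 3 and 10, so Firm A's maximin is 10; column maxima are 12 and 22, so Firm B's minimax is 12. These differ, so the equilibrium is in mixed strategies.
Let Firm A play low price with probability p. Firm B is indifferent when 3p + 12(1−p) = 22p + 10(1−p), giving p = 2/21.

2/21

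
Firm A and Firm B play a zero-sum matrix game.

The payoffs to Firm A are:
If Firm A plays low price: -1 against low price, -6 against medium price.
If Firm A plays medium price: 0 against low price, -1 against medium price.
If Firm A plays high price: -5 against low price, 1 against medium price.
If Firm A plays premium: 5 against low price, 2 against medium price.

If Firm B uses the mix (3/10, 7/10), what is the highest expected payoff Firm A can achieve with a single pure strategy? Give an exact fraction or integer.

29/10

low price: (-1)·(3/10) + (-6)·(7/10) = -9/2.
medium price: (0)·(3/10) + (-1)·(7/10) = -7/10.
high price: (-5)·(3/10) + (1)·(7/10) = -4/5.
premium: (5)·(3/10) + (2)·(7/10) = 29/10.
The best pure response is premium with expected payoff 29/10.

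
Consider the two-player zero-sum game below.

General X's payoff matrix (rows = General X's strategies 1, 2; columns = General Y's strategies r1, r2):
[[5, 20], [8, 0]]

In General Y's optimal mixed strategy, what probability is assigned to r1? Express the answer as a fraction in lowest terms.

20/23

Row minima are 5 and 0, so General X's maximin is 5; column maxima are 8 and 20, so General Y's minimax is 8. These differ, so the equilibrium is in mixed strategies.
Let General Y play r1 with probability q. General X is indifferent when 5q + 20(1−q) = 8q, giving q = 20/23.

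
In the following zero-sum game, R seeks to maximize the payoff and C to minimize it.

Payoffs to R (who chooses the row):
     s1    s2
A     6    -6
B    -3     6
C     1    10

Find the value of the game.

22/7

Row B is strictly dominated by row C, so R never plays it.
The remaining 2×2 game on (A, C) × (s1, s2) has no saddle point. Let R play A with probability p; indifference gives 6p + (1−p) = −6p + 10(1−p), so p = 3/7.
Similarly C's optimal q on s1 is 16/21, and the value is 6·(16/21) + (-6)·(5/21) = 22/7.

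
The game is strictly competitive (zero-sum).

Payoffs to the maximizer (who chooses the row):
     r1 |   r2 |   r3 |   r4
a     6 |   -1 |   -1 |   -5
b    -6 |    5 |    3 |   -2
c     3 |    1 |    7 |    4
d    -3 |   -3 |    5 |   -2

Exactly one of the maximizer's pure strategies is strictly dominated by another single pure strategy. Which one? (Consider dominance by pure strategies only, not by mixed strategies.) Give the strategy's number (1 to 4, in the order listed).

Compare d with c: 3 > -3, 1 > -3, 7 > 5, 4 > -2.
So c strictly dominates d for the maximizer; d is strictly dominated.

4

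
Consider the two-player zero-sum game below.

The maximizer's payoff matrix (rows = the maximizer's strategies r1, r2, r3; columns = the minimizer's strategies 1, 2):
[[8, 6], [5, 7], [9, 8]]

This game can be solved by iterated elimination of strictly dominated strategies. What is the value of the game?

8

Row r2 is strictly dominated by row r3 (9>5, 8>7); eliminate r2.
Column 1 is strictly dominated by 2 for the minimizer (6<8, 8<9); eliminate 1.
Row r1 is strictly dominated by row r3 (8>6); eliminate r1.
Only (r3, 2) remains, with payoff 8.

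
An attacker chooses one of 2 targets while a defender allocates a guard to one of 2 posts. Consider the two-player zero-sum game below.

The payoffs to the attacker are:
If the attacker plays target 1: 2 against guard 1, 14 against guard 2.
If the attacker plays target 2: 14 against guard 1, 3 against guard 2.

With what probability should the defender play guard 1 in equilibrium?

11/23

Row minima are 2 and 3, so the attacker's maximin is 3; column maxima are 14 and 14, so the defender's minimax is 14. These differ, so the equilibrium is in mixed strategies.
Let the defender play guard 1 with probability q. The attacker is indifferent when 2q + 14(1−q) = 14q + 3(1−q), giving q = 11/23.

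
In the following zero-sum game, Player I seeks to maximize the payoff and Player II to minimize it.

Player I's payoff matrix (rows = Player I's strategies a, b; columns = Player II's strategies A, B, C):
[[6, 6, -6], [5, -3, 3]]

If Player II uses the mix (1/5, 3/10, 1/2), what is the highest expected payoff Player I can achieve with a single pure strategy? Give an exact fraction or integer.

8/5

a: (6)·(1/5) + (6)·(3/10) + (-6)·(1/2) = 0.
b: (5)·(1/5) + (-3)·(3/10) + (3)·(1/2) = 8/5.
The best pure response is b with expected payoff 8/5.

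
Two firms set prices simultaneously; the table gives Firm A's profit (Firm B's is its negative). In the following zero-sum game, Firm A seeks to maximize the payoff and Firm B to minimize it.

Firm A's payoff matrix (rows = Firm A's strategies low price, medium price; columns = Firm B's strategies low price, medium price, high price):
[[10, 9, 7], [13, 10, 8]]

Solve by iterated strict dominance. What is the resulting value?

Column medium price is strictly dominated by high price for Firm B (7<9, 8<10); eliminate medium price.
Row low price is strictly dominated by row medium price (13>10, 8>7); eliminate low price.
Column low price is strictly dominated by high price for Firm B (8<13); eliminate low price.
Only (medium price, high price) remains, with payoff 8.

8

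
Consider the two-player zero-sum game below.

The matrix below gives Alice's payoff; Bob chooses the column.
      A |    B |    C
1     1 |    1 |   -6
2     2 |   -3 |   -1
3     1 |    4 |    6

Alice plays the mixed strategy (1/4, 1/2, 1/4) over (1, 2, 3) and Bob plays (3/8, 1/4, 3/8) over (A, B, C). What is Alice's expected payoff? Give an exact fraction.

5/16

Against (3/8, 1/4, 3/8), each row's expected payoff is 1: -13/8; 2: -3/8; 3: 29/8.
Taking the (1/4, 1/2, 1/4)-weighted average: (1/4)·(-13/8) + (1/2)·(-3/8) + (1/4)·(29/8) = 5/16.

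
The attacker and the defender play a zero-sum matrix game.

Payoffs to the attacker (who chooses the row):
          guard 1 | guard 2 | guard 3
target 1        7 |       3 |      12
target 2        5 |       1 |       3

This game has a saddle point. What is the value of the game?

3

Row minima: 3, 1 → the attacker's maximin is 3.
Column maxima: 7, 3, 12 → the defender's minimax is 3.
They coincide at (target 1, guard 2), so the value is 3.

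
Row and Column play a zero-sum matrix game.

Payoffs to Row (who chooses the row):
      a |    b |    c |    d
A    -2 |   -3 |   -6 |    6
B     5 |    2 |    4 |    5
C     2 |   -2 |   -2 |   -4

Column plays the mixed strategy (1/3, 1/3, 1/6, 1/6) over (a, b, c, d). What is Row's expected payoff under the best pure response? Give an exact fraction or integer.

A: (-2)·(1/3) + (-3)·(1/3) + (-6)·(1/6) + (6)·(1/6) = -5/3.
B: (5)·(1/3) + (2)·(1/3) + (4)·(1/6) + (5)·(1/6) = 23/6.
C: (2)·(1/3) + (-2)·(1/3) + (-2)·(1/6) + (-4)·(1/6) = -1.
The best pure response is B with expected payoff 23/6.

23/6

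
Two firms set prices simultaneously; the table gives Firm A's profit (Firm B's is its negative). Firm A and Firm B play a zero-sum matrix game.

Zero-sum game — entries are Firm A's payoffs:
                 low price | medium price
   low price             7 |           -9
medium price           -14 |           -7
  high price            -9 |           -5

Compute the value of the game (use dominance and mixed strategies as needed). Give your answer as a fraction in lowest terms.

Row medium price is strictly dominated by row high price, so Firm A never plays it.
The remaining 2×2 game on (low price, high price) × (low price, medium price) has no saddle point. Let Firm A play low price with probability p; indifference gives 7p − 9(1−p) = −9p − 5(1−p), so p = 1/5.
Similarly Firm B's optimal q on low price is 1/5, and the value is 7·(1/5) + (-9)·(4/5) = -29/5.

-29/5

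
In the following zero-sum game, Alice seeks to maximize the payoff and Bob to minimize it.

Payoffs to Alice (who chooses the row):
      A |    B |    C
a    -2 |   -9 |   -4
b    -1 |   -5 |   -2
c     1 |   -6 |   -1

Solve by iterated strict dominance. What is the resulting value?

-5

Column C is strictly dominated by B for Bob (-9<-4, -5<-2, -6<-1); eliminate C.
Row a is strictly dominated by row b (-1>-2, -5>-9); eliminate a.
Column A is strictly dominated by B for Bob (-5<-1, -6<1); eliminate A.
Row c is strictly dominated by row b (-5>-6); eliminate c.
Only (b, B) remains, with payoff -5.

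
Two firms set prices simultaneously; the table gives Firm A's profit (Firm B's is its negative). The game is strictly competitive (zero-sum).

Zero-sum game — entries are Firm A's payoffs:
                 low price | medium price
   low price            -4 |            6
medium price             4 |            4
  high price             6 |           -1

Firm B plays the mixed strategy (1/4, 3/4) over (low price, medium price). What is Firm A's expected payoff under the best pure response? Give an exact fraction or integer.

4

low price: (-4)·(1/4) + (6)·(3/4) = 7/2.
medium price: (4)·(1/4) + (4)·(3/4) = 4.
high price: (6)·(1/4) + (-1)·(3/4) = 3/4.
The best pure response is medium price with expected payoff 4.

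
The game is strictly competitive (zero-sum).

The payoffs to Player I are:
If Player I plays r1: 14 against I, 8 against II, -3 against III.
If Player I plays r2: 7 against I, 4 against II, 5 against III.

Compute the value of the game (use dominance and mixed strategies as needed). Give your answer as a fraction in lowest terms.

13/3

Column I is strictly dominated by II for Player II (it gives Player I more in every row).
The remaining 2×2 game on (r1, r2) × (II, III) has no saddle point. Let Player I play r1 with probability p; indifference gives 8p + 4(1−p) = −3p + 5(1−p), so p = 1/12.
Similarly Player II's optimal q on II is 2/3, and the value is 8·(2/3) + (-3)·(1/3) = 13/3.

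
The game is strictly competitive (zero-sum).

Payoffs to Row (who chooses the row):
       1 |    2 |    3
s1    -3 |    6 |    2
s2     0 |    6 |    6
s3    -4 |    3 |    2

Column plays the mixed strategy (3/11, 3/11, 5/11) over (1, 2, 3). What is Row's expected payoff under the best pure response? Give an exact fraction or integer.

s1: (-3)·(3/11) + (6)·(3/11) + (2)·(5/11) = 19/11.
s2: (0)·(3/11) + (6)·(3/11) + (6)·(5/11) = 48/11.
s3: (-4)·(3/11) + (3)·(3/11) + (2)·(5/11) = 7/11.
The best pure response is s2 with expected payoff 48/11.

48/11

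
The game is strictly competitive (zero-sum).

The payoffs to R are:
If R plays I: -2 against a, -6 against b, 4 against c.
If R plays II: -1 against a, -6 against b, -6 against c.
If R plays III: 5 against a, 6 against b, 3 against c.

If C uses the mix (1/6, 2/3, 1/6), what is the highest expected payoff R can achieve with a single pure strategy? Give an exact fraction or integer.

16/3

I: (-2)·(1/6) + (-6)·(2/3) + (4)·(1/6) = -11/3.
II: (-1)·(1/6) + (-6)·(2/3) + (-6)·(1/6) = -31/6.
III: (5)·(1/6) + (6)·(2/3) + (3)·(1/6) = 16/3.
The best pure response is III with expected payoff 16/3.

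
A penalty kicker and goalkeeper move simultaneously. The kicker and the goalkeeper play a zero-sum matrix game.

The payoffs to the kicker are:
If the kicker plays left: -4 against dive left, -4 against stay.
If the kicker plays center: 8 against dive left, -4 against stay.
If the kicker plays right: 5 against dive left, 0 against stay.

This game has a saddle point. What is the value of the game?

Row minima: -4, -4, 0 → the kicker's maximin is 0.
Column maxima: 8, 0 → the goalkeeper's minimax is 0.
They coincide at (right, stay), so the value is 0.

0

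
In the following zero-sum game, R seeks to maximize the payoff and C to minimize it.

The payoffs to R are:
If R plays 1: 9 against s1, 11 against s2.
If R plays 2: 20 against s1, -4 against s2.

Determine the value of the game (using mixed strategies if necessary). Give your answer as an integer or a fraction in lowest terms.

128/13

Row minima are 9 and -4, so R's maximin is 9; column maxima are 20 and 11, so C's minimax is 11. These differ, so the equilibrium is in mixed strategies.
Let R play 1 with probability p. C is indifferent when 9p + 20(1−p) = 11p − 4(1−p), giving p = 12/13.
Let C play s1 with probability q. R is indifferent when 9q + 11(1−q) = 20q − 4(1−q), giving q = 15/26.
The value is 9·(15/26) + (11)·(11/26) = 128/13.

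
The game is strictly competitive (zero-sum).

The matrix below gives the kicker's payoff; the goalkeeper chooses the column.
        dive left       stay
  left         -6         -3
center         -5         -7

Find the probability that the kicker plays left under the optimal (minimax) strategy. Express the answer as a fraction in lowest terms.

2/5

Row minima are -6 and -7, so the kicker's maximin is -6; column maxima are -5 and -3, so the goalkeeper's minimax is -5. These differ, so the equilibrium is in mixed strategies.
Let the kicker play left with probability p. The goalkeeper is indifferent when −6p − 5(1−p) = −3p − 7(1−p), giving p = 2/5.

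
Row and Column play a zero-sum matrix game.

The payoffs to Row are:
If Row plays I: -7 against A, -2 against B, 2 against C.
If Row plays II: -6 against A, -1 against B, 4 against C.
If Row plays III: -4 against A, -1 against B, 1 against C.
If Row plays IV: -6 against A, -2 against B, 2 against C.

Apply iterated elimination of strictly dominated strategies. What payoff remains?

Column B is strictly dominated by A for Column (-7<-2, -6<-1, -4<-1, -6<-2); eliminate B.
Column C is strictly dominated by A for Column (-7<2, -6<4, -4<1, -6<2); eliminate C.
Row I is strictly dominated by row II (-6>-7); eliminate I.
Row IV is strictly dominated by row III (-4>-6); eliminate IV.
Row II is strictly dominated by row III (-4>-6); eliminate II.
Only (III, A) remains, with payoff -4.

-4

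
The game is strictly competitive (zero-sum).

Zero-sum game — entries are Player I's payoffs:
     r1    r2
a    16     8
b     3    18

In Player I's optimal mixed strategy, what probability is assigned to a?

15/23

Row minima are 8 and 3, so Player I's maximin is 8; column maxima are 16 and 18, so Player II's minimax is 16. These differ, so the equilibrium is in mixed strategies.
Let Player I play a with probability p. Player II is indifferent when 16p + 3(1−p) = 8p + 18(1−p), giving p = 15/23.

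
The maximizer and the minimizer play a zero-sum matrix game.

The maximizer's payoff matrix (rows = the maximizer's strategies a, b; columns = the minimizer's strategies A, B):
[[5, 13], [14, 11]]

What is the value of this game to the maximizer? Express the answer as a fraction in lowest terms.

Row minima are 5 and 11, so the maximizer's maximin is 11; column maxima are 14 and 13, so the minimizer's minimax is 13. These differ, so the equilibrium is in mixed strategies.
Let the maximizer play a with probability p. The minimizer is indifferent when 5p + 14(1−p) = 13p + 11(1−p), giving p = 3/11.
Let the minimizer play A with probability q. The maximizer is indifferent when 5q + 13(1−q) = 14q + 11(1−q), giving q = 2/11.
The value is 5·(2/11) + (13)·(9/11) = 127/11.

127/11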